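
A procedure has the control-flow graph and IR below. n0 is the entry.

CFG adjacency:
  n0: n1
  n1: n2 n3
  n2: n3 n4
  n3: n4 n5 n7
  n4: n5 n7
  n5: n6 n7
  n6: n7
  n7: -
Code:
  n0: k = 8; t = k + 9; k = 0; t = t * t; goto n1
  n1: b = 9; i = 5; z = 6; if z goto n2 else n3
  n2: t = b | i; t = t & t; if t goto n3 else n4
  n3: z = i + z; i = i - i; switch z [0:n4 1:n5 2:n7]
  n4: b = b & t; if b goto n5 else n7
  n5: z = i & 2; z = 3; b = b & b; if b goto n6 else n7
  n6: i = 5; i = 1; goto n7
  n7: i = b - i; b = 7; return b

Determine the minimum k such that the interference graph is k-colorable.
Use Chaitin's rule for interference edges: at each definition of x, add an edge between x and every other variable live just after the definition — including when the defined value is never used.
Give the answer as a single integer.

def/use:
  n0: def={k,t} ue=∅
  n1: def={b,i,z} ue=∅
  n2: def={t} ue={b,i}
  n3: def={i,z} ue={i,z}
  n4: def={b} ue={b,t}
  n5: def={b,z} ue={b,i}
  n6: def={i} ue=∅
  n7: def={b,i} ue={b,i}

Liveness:
  n0: in=∅ out={t}
  n1: in={t} out={b,i,t,z}
  n2: in={b,i,z} out={b,i,t,z}
  n3: in={b,i,t,z} out={b,i,t}
  n4: in={b,i,t} out={b,i}
  n5: in={b,i} out={b,i}
  n6: in={b} out={b,i}
  n7: in={b,i} out=∅

Interfere edges:
  b↔{i,t,z}
  i↔{b,t,z}
  k↔{t}
  t↔{b,i,k,z}
  z↔{b,i,t}

Registers:
  lower bound: {b,i,t,z} mutually conflict ⇒ χ ≥ 4
  assign b→c1 i→c2 k→c1 t→c0 z→c3 — no edge inside a register ⇒ χ ≤ 4
  χ = 4

Answer: 4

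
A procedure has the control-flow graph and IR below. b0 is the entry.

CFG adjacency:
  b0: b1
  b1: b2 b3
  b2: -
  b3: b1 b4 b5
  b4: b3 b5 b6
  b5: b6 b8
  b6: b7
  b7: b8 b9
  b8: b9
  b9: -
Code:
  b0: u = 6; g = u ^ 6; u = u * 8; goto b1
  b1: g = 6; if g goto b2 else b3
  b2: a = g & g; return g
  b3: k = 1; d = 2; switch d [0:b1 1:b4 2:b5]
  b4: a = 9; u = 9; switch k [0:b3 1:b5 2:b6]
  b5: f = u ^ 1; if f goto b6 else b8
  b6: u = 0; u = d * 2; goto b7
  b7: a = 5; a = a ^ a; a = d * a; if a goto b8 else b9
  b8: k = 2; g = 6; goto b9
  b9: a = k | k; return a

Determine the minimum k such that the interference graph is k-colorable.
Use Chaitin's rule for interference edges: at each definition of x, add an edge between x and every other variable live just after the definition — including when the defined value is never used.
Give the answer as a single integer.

Answer: 3

Working:
def/use:
  b0: {g,u} / ∅
  b1: {g} / ∅
  b2: {a} / {g}
  b3: {d,k} / ∅
  b4: {a,u} / {k}
  b5: {f} / {u}
  b6: {u} / {d}
  b7: {a} / {d}
  b8: {g,k} / ∅
  b9: {a} / {k}

Backward fixpoint:
  b0: in=∅ out={u}
  b1: in={u} out={g,u}
  b2: in={g} out=∅
  b3: in={u} out={d,k,u}
  b4: in={d,k} out={d,k,u}
  b5: in={d,k,u} out={d,k}
  b6: in={d,k} out={d,k}
  b7: in={d,k} out={k}
  b8: in=∅ out={k}
  b9: in={k} out=∅

Interfere edges:
  a↔{d,g,k}
  d↔{a,f,k,u}
  f↔{d,k}
  g↔{a,k,u}
  k↔{a,d,f,g,u}
  u↔{d,g,k}

Chromatic number:
  clique {a,d,k} ⇒ need ≥ 3
  assign a→R2 d→R1 f→R2 g→R1 k→R0 u→R2 — no edge inside a register ⇒ χ ≤ 3
  χ = 3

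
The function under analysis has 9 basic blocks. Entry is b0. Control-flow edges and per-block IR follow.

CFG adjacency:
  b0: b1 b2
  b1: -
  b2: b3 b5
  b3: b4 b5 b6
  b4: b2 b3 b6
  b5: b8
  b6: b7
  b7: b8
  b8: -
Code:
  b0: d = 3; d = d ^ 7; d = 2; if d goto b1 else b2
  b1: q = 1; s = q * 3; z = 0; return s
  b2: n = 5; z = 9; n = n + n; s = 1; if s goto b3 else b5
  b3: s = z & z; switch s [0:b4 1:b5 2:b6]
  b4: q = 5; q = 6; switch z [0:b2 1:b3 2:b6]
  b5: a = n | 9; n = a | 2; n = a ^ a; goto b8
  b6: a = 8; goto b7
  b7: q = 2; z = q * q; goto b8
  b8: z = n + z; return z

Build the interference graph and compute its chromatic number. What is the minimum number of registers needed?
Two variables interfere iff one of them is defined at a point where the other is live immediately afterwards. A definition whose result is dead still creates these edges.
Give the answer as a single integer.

Answer: 3

Derivation:
Block summaries:
  b0: {d} / ∅
  b1: {q,s,z} / ∅
  b2: {n,s,z} / ∅
  b3: {s} / {z}
  b4: {q} / {z}
  b5: {a,n} / {n}
  b6: {a} / ∅
  b7: {q,z} / ∅
  b8: {z} / {n,z}

Backward fixpoint:
  live b0: ∅→∅
  live b1: ∅→∅
  live b2: ∅→{n,z}
  live b3: {n,z}→{n,z}
  live b4: {n,z}→{n,z}
  live b5: {n,z}→{n,z}
  live b6: {n}→{n}
  live b7: {n}→{n,z}
  live b8: {n,z}→∅

Conflict graph:
  a — {n,z}
  d — ∅
  n — {a,q,s,z}
  q — {n,z}
  s — {n,z}
  z — {a,n,q,s}

Chromatic number:
  clique {a,n,z} ⇒ need ≥ 3
  3-colouring: r0={d,n}  r1={z}  r2={a,q,s}
  χ = 3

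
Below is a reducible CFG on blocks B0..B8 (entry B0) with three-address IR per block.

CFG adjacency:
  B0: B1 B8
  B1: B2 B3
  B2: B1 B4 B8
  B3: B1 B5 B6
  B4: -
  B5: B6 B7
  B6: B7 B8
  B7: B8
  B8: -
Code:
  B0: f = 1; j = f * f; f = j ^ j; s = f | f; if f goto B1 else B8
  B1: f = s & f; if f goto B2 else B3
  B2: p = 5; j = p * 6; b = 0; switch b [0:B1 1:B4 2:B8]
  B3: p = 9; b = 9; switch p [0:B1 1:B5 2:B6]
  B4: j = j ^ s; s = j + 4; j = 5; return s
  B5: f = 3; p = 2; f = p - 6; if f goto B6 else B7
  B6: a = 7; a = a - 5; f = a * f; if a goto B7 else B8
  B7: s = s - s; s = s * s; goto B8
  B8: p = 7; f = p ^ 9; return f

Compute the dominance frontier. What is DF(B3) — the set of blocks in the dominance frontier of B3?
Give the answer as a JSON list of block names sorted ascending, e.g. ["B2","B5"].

Answer: ["B1", "B8"]

Analysis:
idom tree: B1←B0 B2←B1 B3←B1 B4←B2 B5←B3 B6←B3 B7←B3 B8←B0
Dom∩ at merges:
  B1: preds {B0,B2,B3}: {B0} ∩ {B0,B1,B2} ∩ {B0,B1,B3} = {B0}; idom=B0
  B6: preds {B3,B5}: {B0,B1,B3} ∩ {B0,B1,B3,B5} = {B0,B1,B3}; idom=B3
  B7: preds {B5,B6}: {B0,B1,B3,B5} ∩ {B0,B1,B3,B6} = {B0,B1,B3}; idom=B3
  B8: preds {B0,B2,B6,B7}: {B0} ∩ {B0,B1,B2} ∩ {B0,B1,B3,B6} ∩ {B0,B1,B3,B7} = {B0}; idom=B0

Frontier:
  B1←B0: walk · to B0
  B1←B2: walk B2→B1 to B0
  B1←B3: walk B3→B1 to B0
  B6←B3: walk · to B3
  B6←B5: walk B5 to B3
  B7←B5: walk B5 to B3
  B7←B6: walk B6 to B3
  B8←B0: walk · to B0
  B8←B2: walk B2→B1 to B0
  B8←B6: walk B6→B3→B1 to B0
  B8←B7: walk B7→B3→B1 to B0
  B0: DF=∅
  B1: DF={B1,B8}
  B2: DF={B1,B8}
  B3: DF={B1,B8}
  B4: DF=∅
  B5: DF={B6,B7}
  B6: DF={B7,B8}
  B7: DF={B8}
  B8: DF=∅

DF(B3) = ["B1", "B8"]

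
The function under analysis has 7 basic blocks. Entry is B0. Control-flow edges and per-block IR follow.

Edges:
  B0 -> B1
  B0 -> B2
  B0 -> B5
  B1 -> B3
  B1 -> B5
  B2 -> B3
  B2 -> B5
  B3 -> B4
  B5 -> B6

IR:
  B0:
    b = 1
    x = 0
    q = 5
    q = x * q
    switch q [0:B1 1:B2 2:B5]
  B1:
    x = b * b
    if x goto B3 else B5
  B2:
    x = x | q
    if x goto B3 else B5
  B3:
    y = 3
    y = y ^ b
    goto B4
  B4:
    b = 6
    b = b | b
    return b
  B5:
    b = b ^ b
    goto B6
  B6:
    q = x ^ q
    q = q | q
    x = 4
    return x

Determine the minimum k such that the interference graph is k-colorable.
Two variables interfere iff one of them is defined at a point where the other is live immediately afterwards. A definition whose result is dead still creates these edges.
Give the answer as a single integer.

Answer: 3

Derivation:
Block summaries:
  B0 def {b,q,x} use ∅
  B1 def {x} use {b}
  B2 def {x} use {q,x}
  B3 def {y} use {b}
  B4 def {b} use ∅
  B5 def {b} use {b}
  B6 def {q,x} use {q,x}

Liveness:
  live B0: ∅→{b,q,x}
  live B1: {b,q}→{b,q,x}
  live B2: {b,q,x}→{b,q,x}
  live B3: {b}→∅
  live B4: ∅→∅
  live B5: {b,q,x}→{q,x}
  live B6: {q,x}→∅

Interference:
  b↔{q,x,y}
  q↔{b,x}
  x↔{b,q}
  y↔{b}

Colouring:
  clique {b,q,x} ⇒ need ≥ 3
  assign b→r0 q→r1 x→r2 y→r1 — no edge inside a register ⇒ χ ≤ 3
  χ = 3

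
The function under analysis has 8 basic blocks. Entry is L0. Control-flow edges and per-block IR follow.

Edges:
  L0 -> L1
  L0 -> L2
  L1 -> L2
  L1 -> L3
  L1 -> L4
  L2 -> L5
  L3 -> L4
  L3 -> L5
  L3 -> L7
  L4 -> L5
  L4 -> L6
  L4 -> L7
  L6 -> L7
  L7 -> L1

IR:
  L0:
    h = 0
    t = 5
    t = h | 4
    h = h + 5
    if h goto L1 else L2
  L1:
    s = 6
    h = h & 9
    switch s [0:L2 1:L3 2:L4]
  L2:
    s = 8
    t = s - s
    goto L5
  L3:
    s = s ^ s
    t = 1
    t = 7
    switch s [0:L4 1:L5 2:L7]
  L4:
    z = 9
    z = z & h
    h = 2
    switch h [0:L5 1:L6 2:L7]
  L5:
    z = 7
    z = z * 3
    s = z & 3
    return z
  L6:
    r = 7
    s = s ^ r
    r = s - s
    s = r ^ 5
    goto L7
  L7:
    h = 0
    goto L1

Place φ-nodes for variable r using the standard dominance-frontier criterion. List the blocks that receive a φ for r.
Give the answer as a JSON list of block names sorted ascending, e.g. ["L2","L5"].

idom tree: L1←L0 L2←L0 L3←L1 L4←L1 L5←L0 L6←L4 L7←L1
Dom at joins:
  L1: preds {L0,L7}: {L0} ∩ {L0,L1,L7} = {L0}; idom=L0
  L2: preds {L0,L1}: {L0} ∩ {L0,L1} = {L0}; idom=L0
  L4: preds {L1,L3}: {L0,L1} ∩ {L0,L1,L3} = {L0,L1}; idom=L1
  L5: preds {L2,L3,L4}: {L0,L2} ∩ {L0,L1,L3} ∩ {L0,L1,L4} = {L0}; idom=L0
  L7: preds {L3,L4,L6}: {L0,L1,L3} ∩ {L0,L1,L4} ∩ {L0,L1,L4,L6} = {L0,L1}; idom=L1

DF derivation:
  L1←L0: walk · to L0
  L1←L7: walk L7→L1 to L0
  L2←L0: walk · to L0
  L2←L1: walk L1 to L0
  L4←L1: walk · to L1
  L4←L3: walk L3 to L1
  L5←L2: walk L2 to L0
  L5←L3: walk L3→L1 to L0
  L5←L4: walk L4→L1 to L0
  L7←L3: walk L3 to L1
  L7←L4: walk L4 to L1
  L7←L6: walk L6→L4 to L1
  L0 → ∅
  L1 → {L1,L2,L5}
  L2 → {L5}
  L3 → {L4,L5,L7}
  L4 → {L5,L7}
  L5 → ∅
  L6 → {L7}
  L7 → {L1}

φ for r: defs {L6}
  DF⁺ = {L1,L2,L5,L7}

Answer: ["L1", "L2", "L5", "L7"]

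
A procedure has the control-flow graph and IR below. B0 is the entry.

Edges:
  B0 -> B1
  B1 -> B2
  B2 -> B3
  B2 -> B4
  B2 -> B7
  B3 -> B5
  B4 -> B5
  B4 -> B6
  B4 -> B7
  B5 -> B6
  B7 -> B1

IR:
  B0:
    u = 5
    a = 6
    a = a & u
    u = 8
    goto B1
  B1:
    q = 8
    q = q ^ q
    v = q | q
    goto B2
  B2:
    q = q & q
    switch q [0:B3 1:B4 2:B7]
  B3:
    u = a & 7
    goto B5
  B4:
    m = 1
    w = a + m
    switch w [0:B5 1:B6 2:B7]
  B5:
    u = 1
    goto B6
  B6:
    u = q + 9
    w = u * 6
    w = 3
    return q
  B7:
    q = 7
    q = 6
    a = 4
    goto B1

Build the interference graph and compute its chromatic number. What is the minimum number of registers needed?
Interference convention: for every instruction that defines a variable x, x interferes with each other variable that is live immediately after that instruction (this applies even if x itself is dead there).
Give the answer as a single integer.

Answer: 3

Derivation:
Per-block:
  B0 def {a,u} use ∅
  B1 def {q,v} use ∅
  B2 def {q} use {q}
  B3 def {u} use {a}
  B4 def {m,w} use {a}
  B5 def {u} use ∅
  B6 def {u,w} use {q}
  B7 def {a,q} use ∅

Liveness:
  live B0: ∅→{a}
  live B1: {a}→{a,q}
  live B2: {a,q}→{a,q}
  live B3: {a,q}→{q}
  live B4: {a,q}→{q}
  live B5: {q}→{q}
  live B6: {q}→∅
  live B7: ∅→{a}

Conflict graph:
  a — {m,q,u,v}
  m — {a,q}
  q — {a,m,u,v,w}
  u — {a,q}
  v — {a,q}
  w — {q}

Chromatic number:
  {a,m,q} pairwise interfere (3-clique) ⇒ χ ≥ 3
  assign a→r1 m→r2 q→r0 u→r2 v→r2 w→r1 — no edge inside a register ⇒ χ ≤ 3
  χ = 3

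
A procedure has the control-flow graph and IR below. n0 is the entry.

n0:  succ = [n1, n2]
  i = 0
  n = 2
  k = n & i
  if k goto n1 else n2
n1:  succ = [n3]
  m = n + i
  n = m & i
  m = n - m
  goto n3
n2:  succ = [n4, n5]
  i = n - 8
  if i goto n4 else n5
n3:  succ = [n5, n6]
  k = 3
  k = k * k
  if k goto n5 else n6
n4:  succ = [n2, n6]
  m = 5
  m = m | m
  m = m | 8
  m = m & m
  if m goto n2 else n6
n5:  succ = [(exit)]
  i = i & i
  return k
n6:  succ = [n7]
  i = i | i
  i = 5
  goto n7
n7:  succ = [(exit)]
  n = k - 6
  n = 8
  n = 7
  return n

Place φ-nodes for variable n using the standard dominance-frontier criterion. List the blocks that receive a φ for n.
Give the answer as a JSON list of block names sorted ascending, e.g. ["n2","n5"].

idom tree: n1←n0 n2←n0 n3←n1 n4←n2 n5←n0 n6←n0 n7←n6
Join-block Dom:
  n2: preds {n0,n4}: {n0} ∩ {n0,n2,n4} = {n0}; idom=n0
  n5: preds {n2,n3}: {n0,n2} ∩ {n0,n1,n3} = {n0}; idom=n0
  n6: preds {n3,n4}: {n0,n1,n3} ∩ {n0,n2,n4} = {n0}; idom=n0

DF derivation:
  join n2 pred n0: · stop@n0
  join n2 pred n4: n4→n2 stop@n0
  join n5 pred n2: n2 stop@n0
  join n5 pred n3: n3→n1 stop@n0
  join n6 pred n3: n3→n1 stop@n0
  join n6 pred n4: n4→n2 stop@n0
  n0: DF=∅
  n1: DF={n5,n6}
  n2: DF={n2,n5,n6}
  n3: DF={n5,n6}
  n4: DF={n2,n6}
  n5: DF=∅
  n6: DF=∅
  n7: DF=∅

φ for n: defs {n0,n1,n7}
  DF⁺ = {n5,n6}

Answer: ["n5", "n6"]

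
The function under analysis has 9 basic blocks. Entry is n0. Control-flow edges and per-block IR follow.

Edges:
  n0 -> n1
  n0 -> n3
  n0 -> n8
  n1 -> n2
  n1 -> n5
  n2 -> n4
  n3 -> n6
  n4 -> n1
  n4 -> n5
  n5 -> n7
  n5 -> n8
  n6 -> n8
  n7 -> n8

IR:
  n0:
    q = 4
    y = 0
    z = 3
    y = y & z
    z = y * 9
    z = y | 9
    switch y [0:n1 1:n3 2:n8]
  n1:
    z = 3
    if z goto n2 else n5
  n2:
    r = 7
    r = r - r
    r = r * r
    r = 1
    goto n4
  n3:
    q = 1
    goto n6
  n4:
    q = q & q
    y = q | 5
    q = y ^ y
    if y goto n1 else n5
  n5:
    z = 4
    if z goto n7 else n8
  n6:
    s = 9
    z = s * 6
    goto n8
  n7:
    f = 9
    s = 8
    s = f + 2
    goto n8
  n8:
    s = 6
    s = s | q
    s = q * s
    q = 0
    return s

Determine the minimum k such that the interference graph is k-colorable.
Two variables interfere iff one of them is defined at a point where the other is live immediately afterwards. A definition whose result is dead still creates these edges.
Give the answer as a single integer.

Answer: 3

Derivation:
Block summaries:
  n0 def {q,y,z} use ∅
  n1 def {z} use ∅
  n2 def {r} use ∅
  n3 def {q} use ∅
  n4 def {q,y} use {q}
  n5 def {z} use ∅
  n6 def {s,z} use ∅
  n7 def {f,s} use ∅
  n8 def {q,s} use {q}

Backward fixpoint:
  n0 li=∅ lo={q}
  n1 li={q} lo={q}
  n2 li={q} lo={q}
  n3 li=∅ lo={q}
  n4 li={q} lo={q}
  n5 li={q} lo={q}
  n6 li={q} lo={q}
  n7 li={q} lo={q}
  n8 li={q} lo=∅

Interference:
  f — {q,s}
  q — {f,r,s,y,z}
  r — {q}
  s — {f,q}
  y — {q,z}
  z — {q,y}

Registers:
  {f,q,s} pairwise interfere (3-clique) ⇒ χ ≥ 3
  3-colouring: R0={q}  R1={f,r,y}  R2={s,z}
  χ = 3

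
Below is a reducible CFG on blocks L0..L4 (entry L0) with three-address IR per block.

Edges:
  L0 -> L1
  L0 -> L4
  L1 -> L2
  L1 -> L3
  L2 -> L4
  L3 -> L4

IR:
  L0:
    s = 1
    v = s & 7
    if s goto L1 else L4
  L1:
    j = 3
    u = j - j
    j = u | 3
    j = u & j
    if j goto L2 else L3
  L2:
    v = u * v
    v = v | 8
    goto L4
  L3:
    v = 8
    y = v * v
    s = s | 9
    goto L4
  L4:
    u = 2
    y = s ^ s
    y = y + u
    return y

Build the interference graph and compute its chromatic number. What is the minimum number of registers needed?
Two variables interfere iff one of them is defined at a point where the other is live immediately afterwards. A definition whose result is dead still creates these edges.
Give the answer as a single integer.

Block summaries:
  L0: def={s,v} ue=∅
  L1: def={j,u} ue=∅
  L2: def={v} ue={u,v}
  L3: def={s,v,y} ue={s}
  L4: def={u,y} ue={s}

Live sets:
  L0 li=∅ lo={s,v}
  L1 li={s,v} lo={s,u,v}
  L2 li={s,u,v} lo={s}
  L3 li={s} lo={s}
  L4 li={s} lo=∅

Interference:
  j: {s,u,v}
  s: {j,u,v,y}
  u: {j,s,v,y}
  v: {j,s,u}
  y: {s,u}

Chromatic number:
  clique {j,s,u,v} ⇒ need ≥ 4
  4-colouring: c0={s}  c1={u}  c2={j,y}  c3={v}
  χ = 4

Answer: 4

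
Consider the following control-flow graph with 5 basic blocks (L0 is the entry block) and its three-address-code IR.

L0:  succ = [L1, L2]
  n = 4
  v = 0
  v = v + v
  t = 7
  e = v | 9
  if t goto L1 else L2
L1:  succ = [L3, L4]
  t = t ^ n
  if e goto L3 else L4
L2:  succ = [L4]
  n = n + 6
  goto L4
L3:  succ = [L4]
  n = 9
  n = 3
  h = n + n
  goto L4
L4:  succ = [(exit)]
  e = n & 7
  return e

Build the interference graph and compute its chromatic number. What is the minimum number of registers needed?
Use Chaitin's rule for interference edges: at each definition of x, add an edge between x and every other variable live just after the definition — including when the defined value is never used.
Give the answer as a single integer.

Per-block:
  L0 def {e,n,t,v} use ∅
  L1 def {t} use {e,n,t}
  L2 def {n} use {n}
  L3 def {h,n} use ∅
  L4 def {e} use {n}

Liveness:
  L0 li=∅ lo={e,n,t}
  L1 li={e,n,t} lo={n}
  L2 li={n} lo={n}
  L3 li=∅ lo={n}
  L4 li={n} lo=∅

Interfere edges:
  e: {n,t}
  h: {n}
  n: {e,h,t,v}
  t: {e,n,v}
  v: {n,t}

Colouring:
  clique {e,n,t} ⇒ need ≥ 3
  3-colouring: c0={n}  c1={h,t}  c2={e,v}
  χ = 3

Answer: 3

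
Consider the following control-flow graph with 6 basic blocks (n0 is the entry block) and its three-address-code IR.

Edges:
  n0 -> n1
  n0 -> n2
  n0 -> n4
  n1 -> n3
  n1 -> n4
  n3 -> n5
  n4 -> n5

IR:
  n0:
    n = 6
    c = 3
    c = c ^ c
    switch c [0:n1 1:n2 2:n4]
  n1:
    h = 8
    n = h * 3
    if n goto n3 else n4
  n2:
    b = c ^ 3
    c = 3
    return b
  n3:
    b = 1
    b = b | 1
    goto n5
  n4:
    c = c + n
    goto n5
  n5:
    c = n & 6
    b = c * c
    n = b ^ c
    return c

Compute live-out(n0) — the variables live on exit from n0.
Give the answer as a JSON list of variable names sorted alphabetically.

Answer: ["c", "n"]

Working:
Block summaries:
  n0: {c,n} / ∅
  n1: {h,n} / ∅
  n2: {b,c} / {c}
  n3: {b} / ∅
  n4: {c} / {c,n}
  n5: {b,c,n} / {n}

Liveness:
  n0 li=∅ lo={c,n}
  n1 li={c} lo={c,n}
  n2 li={c} lo=∅
  n3 li={n} lo={n}
  n4 li={c,n} lo={n}
  n5 li={n} lo=∅

live-out(n0) = ["c", "n"]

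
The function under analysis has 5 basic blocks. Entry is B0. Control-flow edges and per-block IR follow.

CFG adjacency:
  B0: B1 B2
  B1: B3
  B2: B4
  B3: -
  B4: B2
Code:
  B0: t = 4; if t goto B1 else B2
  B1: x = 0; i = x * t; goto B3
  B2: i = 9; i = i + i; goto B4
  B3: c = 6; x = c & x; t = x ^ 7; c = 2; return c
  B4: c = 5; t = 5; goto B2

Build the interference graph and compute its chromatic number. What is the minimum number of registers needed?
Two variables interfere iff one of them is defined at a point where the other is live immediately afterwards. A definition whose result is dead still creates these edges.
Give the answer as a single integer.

Answer: 2

Analysis:
Block summaries:
  B0: {t} / ∅
  B1: {i,x} / {t}
  B2: {i} / ∅
  B3: {c,t,x} / {x}
  B4: {c,t} / ∅

Backward fixpoint:
  live B0: ∅→{t}
  live B1: {t}→{x}
  live B2: ∅→∅
  live B3: {x}→∅
  live B4: ∅→∅

Interference:
  c: {x}
  i: {x}
  t: {x}
  x: {c,i,t}

Colouring:
  {c,x} pairwise interfere (2-clique) ⇒ χ ≥ 2
  assign c→r1 i→r1 t→r1 x→r0 — no edge inside a register ⇒ χ ≤ 2
  χ = 2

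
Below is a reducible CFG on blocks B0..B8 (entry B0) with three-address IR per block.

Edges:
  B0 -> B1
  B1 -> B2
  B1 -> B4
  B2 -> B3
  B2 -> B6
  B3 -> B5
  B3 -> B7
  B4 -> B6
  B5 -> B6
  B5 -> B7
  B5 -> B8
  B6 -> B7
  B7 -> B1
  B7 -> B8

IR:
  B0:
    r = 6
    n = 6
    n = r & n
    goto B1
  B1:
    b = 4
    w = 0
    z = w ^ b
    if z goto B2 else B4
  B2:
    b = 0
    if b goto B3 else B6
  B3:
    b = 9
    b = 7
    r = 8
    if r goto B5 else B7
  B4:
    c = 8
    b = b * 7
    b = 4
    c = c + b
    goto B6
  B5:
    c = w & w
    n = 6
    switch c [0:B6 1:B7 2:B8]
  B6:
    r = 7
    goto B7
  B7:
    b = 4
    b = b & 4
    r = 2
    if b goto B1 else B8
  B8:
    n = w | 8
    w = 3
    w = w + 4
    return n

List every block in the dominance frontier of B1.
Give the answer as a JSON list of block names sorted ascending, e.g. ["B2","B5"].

idom tree: B1←B0 B2←B1 B3←B2 B4←B1 B5←B3 B6←B1 B7←B1 B8←B1
Join-block Dom:
  B1: preds {B0,B7}: {B0} ∩ {B0,B1,B7} = {B0}; idom=B0
  B6: preds {B2,B4,B5}: {B0,B1,B2} ∩ {B0,B1,B4} ∩ {B0,B1,B2,B3,B5} = {B0,B1}; idom=B1
  B7: preds {B3,B5,B6}: {B0,B1,B2,B3} ∩ {B0,B1,B2,B3,B5} ∩ {B0,B1,B6} = {B0,B1}; idom=B1
  B8: preds {B5,B7}: {B0,B1,B2,B3,B5} ∩ {B0,B1,B7} = {B0,B1}; idom=B1

DF derivation:
  join B1 pred B0: · stop@B0
  join B1 pred B7: B7→B1 stop@B0
  join B6 pred B2: B2 stop@B1
  join B6 pred B4: B4 stop@B1
  join B6 pred B5: B5→B3→B2 stop@B1
  join B7 pred B3: B3→B2 stop@B1
  join B7 pred B5: B5→B3→B2 stop@B1
  join B7 pred B6: B6 stop@B1
  join B8 pred B5: B5→B3→B2 stop@B1
  join B8 pred B7: B7 stop@B1
  DF(B0)=∅
  DF(B1)={B1}
  DF(B2)={B6,B7,B8}
  DF(B3)={B6,B7,B8}
  DF(B4)={B6}
  DF(B5)={B6,B7,B8}
  DF(B6)={B7}
  DF(B7)={B1,B8}
  DF(B8)=∅

DF(B1) = ["B1"]

Answer: ["B1"]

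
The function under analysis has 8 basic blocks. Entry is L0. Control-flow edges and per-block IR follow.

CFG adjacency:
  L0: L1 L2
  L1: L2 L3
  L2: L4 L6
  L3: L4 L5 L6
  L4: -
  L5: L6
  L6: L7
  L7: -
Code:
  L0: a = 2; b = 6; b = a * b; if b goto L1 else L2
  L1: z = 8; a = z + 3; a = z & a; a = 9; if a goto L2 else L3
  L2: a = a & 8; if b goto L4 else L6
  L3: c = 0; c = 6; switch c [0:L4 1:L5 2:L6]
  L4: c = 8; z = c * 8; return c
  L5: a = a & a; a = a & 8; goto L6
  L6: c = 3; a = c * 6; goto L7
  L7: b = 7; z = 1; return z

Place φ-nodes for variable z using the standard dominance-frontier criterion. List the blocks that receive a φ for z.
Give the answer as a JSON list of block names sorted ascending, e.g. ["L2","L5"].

idom tree: L1←L0 L2←L0 L3←L1 L4←L0 L5←L3 L6←L0 L7←L6
Dom at joins:
  L2: preds {L0,L1}: {L0} ∩ {L0,L1} = {L0}; idom=L0
  L4: preds {L2,L3}: {L0,L2} ∩ {L0,L1,L3} = {L0}; idom=L0
  L6: preds {L2,L3,L5}: {L0,L2} ∩ {L0,L1,L3} ∩ {L0,L1,L3,L5} = {L0}; idom=L0

DF derivation:
  L2←L0: walk · to L0
  L2←L1: walk L1 to L0
  L4←L2: walk L2 to L0
  L4←L3: walk L3→L1 to L0
  L6←L2: walk L2 to L0
  L6←L3: walk L3→L1 to L0
  L6←L5: walk L5→L3→L1 to L0
  L0 → ∅
  L1 → {L2,L4,L6}
  L2 → {L4,L6}
  L3 → {L4,L6}
  L4 → ∅
  L5 → {L6}
  L6 → ∅
  L7 → ∅

φ for z: defs {L1,L4,L7}
  DF⁺ = {L2,L4,L6}

Answer: ["L2", "L4", "L6"]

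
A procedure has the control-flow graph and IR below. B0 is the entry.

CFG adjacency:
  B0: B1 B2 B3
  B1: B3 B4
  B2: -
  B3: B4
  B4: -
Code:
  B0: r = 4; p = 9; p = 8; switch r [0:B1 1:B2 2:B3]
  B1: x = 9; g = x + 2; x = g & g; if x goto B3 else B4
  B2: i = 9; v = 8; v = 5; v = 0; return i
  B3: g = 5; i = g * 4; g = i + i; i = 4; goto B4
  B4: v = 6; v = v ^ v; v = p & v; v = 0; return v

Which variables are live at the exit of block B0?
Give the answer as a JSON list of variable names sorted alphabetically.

Answer: ["p"]

Working:
Per-block:
  B0 def {p,r} use ∅
  B1 def {g,x} use ∅
  B2 def {i,v} use ∅
  B3 def {g,i} use ∅
  B4 def {v} use {p}

Backward fixpoint:
  live B0: ∅→{p}
  live B1: {p}→{p}
  live B2: ∅→∅
  live B3: {p}→{p}
  live B4: {p}→∅

live-out(B0) = ["p"]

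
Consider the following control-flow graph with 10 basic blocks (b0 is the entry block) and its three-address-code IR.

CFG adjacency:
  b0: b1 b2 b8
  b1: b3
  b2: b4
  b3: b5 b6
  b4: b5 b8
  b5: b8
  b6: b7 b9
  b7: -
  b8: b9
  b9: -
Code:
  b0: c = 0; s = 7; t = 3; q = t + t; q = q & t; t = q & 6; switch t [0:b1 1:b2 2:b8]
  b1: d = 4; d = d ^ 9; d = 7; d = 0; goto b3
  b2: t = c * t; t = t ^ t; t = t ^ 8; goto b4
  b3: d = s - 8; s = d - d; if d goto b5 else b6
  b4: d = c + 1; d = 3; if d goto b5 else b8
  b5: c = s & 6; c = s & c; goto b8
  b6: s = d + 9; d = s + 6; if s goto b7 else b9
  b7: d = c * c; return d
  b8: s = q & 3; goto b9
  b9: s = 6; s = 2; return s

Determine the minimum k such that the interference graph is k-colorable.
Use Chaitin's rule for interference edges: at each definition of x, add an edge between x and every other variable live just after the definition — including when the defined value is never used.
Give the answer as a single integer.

Block summaries:
  b0: def={c,q,s,t} ue=∅
  b1: def={d} ue=∅
  b2: def={t} ue={c,t}
  b3: def={d,s} ue={s}
  b4: def={d} ue={c}
  b5: def={c} ue={s}
  b6: def={d,s} ue={d}
  b7: def={d} ue={c}
  b8: def={s} ue={q}
  b9: def={s} ue=∅

Liveness:
  b0 li=∅ lo={c,q,s,t}
  b1 li={c,q,s} lo={c,q,s}
  b2 li={c,q,s,t} lo={c,q,s}
  b3 li={c,q,s} lo={c,d,q,s}
  b4 li={c,q,s} lo={q,s}
  b5 li={q,s} lo={q}
  b6 li={c,d} lo={c}
  b7 li={c} lo=∅
  b8 li={q} lo=∅
  b9 li=∅ lo=∅

Interference:
  c: {d,q,s,t}
  d: {c,q,s}
  q: {c,d,s,t}
  s: {c,d,q,t}
  t: {c,q,s}

Chromatic number:
  {c,d,q,s} pairwise interfere (4-clique) ⇒ χ ≥ 4
  assign c→r0 d→r3 q→r1 s→r2 t→r3 — no edge inside a register ⇒ χ ≤ 4
  χ = 4

Answer: 4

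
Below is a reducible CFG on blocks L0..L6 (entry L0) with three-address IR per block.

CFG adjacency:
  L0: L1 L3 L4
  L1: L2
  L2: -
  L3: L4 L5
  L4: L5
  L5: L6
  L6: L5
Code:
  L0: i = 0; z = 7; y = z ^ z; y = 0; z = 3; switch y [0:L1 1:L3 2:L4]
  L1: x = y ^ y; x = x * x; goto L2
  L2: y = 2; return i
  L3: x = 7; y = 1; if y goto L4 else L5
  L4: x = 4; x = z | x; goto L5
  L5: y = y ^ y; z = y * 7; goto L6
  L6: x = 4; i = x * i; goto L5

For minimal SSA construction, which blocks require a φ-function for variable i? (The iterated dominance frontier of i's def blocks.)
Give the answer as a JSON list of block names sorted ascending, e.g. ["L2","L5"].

idom tree: L1←L0 L2←L1 L3←L0 L4←L0 L5←L0 L6←L5
Dom at joins:
  L4: preds {L0,L3}: {L0} ∩ {L0,L3} = {L0}; idom=L0
  L5: preds {L3,L4,L6}: {L0,L3} ∩ {L0,L4} ∩ {L0,L5,L6} = {L0}; idom=L0

DF walk-up:
  L4←L0: walk · to L0
  L4←L3: walk L3 to L0
  L5←L3: walk L3 to L0
  L5←L4: walk L4 to L0
  L5←L6: walk L6→L5 to L0
  L0: DF=∅
  L1: DF=∅
  L2: DF=∅
  L3: DF={L4,L5}
  L4: DF={L5}
  L5: DF={L5}
  L6: DF={L5}

φ for i: defs {L0,L6}
  DF⁺ = {L5}

Answer: ["L5"]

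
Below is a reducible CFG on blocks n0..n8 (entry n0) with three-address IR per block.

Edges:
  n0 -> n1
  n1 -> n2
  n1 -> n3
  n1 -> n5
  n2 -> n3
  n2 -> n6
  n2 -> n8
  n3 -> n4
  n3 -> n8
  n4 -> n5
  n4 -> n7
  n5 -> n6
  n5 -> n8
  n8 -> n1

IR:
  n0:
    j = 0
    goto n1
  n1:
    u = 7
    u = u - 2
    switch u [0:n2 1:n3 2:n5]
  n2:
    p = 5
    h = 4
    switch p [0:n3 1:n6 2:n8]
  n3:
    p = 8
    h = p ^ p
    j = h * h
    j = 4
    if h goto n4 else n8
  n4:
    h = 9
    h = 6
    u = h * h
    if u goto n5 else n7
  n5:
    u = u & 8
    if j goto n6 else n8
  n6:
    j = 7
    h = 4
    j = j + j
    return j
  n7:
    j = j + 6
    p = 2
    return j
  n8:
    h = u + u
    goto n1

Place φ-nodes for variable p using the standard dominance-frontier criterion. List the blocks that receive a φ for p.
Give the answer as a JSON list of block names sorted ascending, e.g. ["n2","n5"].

idom tree: n1←n0 n2←n1 n3←n1 n4←n3 n5←n1 n6←n1 n7←n4 n8←n1
Dom∩ at merges:
  n1: preds {n0,n8}: {n0} ∩ {n0,n1,n8} = {n0}; idom=n0
  n3: preds {n1,n2}: {n0,n1} ∩ {n0,n1,n2} = {n0,n1}; idom=n1
  n5: preds {n1,n4}: {n0,n1} ∩ {n0,n1,n3,n4} = {n0,n1}; idom=n1
  n6: preds {n2,n5}: {n0,n1,n2} ∩ {n0,n1,n5} = {n0,n1}; idom=n1
  n8: preds {n2,n3,n5}: {n0,n1,n2} ∩ {n0,n1,n3} ∩ {n0,n1,n5} = {n0,n1}; idom=n1

DF walk-up:
  join n1 pred n0: · stop@n0
  join n1 pred n8: n8→n1 stop@n0
  join n3 pred n1: · stop@n1
  join n3 pred n2: n2 stop@n1
  join n5 pred n1: · stop@n1
  join n5 pred n4: n4→n3 stop@n1
  join n6 pred n2: n2 stop@n1
  join n6 pred n5: n5 stop@n1
  join n8 pred n2: n2 stop@n1
  join n8 pred n3: n3 stop@n1
  join n8 pred n5: n5 stop@n1
  n0: DF=∅
  n1: DF={n1}
  n2: DF={n3,n6,n8}
  n3: DF={n5,n8}
  n4: DF={n5}
  n5: DF={n6,n8}
  n6: DF=∅
  n7: DF=∅
  n8: DF={n1}

φ for p: defs {n2,n3,n7}
  DF⁺ = {n1,n3,n5,n6,n8}

Answer: ["n1", "n3", "n5", "n6", "n8"]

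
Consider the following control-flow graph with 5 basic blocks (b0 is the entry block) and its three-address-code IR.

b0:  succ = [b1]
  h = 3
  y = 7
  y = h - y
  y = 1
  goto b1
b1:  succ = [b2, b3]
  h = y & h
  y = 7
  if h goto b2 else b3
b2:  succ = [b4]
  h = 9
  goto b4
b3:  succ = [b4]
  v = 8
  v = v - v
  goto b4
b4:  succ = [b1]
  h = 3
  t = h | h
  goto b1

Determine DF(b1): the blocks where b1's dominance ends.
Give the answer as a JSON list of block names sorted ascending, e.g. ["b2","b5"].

idom tree: b1←b0 b2←b1 b3←b1 b4←b1
Dom∩ at merges:
  b1: preds {b0,b4}: {b0} ∩ {b0,b1,b4} = {b0}; idom=b0
  b4: preds {b2,b3}: {b0,b1,b2} ∩ {b0,b1,b3} = {b0,b1}; idom=b1

DF walk-up:
  b1←b0: walk · to b0
  b1←b4: walk b4→b1 to b0
  b4←b2: walk b2 to b1
  b4←b3: walk b3 to b1
  b0 → ∅
  b1 → {b1}
  b2 → {b4}
  b3 → {b4}
  b4 → {b1}

DF(b1) = ["b1"]

Answer: ["b1"]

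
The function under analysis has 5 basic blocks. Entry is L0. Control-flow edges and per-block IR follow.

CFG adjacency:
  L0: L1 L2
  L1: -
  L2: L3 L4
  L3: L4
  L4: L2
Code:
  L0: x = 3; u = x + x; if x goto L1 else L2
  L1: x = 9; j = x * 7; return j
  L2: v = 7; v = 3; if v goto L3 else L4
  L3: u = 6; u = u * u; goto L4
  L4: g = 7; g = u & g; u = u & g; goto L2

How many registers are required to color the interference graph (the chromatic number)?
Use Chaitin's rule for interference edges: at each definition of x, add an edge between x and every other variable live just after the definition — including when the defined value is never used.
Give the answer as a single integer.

Answer: 2

Analysis:
Per-block:
  L0: def={u,x} ue=∅
  L1: def={j,x} ue=∅
  L2: def={v} ue=∅
  L3: def={u} ue=∅
  L4: def={g,u} ue={u}

Liveness:
  live L0: ∅→{u}
  live L1: ∅→∅
  live L2: {u}→{u}
  live L3: ∅→{u}
  live L4: {u}→{u}

Interference:
  g: {u}
  j: ∅
  u: {g,v,x}
  v: {u}
  x: {u}

Registers:
  {g,u} pairwise interfere (2-clique) ⇒ χ ≥ 2
  assign g→r1 j→r0 u→r0 v→r1 x→r1 — no edge inside a register ⇒ χ ≤ 2
  χ = 2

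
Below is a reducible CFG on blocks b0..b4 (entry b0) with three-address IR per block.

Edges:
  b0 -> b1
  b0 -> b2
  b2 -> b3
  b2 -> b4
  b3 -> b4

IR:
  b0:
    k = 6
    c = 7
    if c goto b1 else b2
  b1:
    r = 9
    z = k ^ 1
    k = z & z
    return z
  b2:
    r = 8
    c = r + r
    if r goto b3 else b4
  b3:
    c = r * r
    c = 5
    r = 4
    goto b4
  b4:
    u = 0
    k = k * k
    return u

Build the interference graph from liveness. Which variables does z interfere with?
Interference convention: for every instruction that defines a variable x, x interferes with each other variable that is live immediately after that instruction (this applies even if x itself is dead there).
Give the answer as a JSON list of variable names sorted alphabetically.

Answer: ["k"]

Working:
Per-block:
  b0: def={c,k} ue=∅
  b1: def={k,r,z} ue={k}
  b2: def={c,r} ue=∅
  b3: def={c,r} ue={r}
  b4: def={k,u} ue={k}

Backward fixpoint:
  live b0: ∅→{k}
  live b1: {k}→∅
  live b2: {k}→{k,r}
  live b3: {k,r}→{k}
  live b4: {k}→∅

Interference:
  c — {k,r}
  k — {c,r,u,z}
  r — {c,k}
  u — {k}
  z — {k}

N(z) = ["k"]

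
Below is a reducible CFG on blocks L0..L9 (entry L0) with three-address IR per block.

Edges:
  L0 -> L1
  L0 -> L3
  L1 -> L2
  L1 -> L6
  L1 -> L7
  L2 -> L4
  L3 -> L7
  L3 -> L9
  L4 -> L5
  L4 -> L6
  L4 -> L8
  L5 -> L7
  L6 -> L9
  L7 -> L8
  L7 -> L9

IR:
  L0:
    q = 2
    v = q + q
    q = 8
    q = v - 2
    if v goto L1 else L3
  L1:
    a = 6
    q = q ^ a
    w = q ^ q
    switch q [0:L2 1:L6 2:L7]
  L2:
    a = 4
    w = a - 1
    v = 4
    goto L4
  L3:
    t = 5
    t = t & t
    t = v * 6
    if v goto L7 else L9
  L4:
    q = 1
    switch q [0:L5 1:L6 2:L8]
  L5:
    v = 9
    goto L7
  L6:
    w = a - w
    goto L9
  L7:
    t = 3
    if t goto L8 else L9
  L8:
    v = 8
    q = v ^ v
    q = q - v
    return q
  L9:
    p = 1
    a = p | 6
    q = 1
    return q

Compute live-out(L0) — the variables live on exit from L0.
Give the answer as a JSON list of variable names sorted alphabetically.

def/use:
  L0: def={q,v} ue=∅
  L1: def={a,q,w} ue={q}
  L2: def={a,v,w} ue=∅
  L3: def={t} ue={v}
  L4: def={q} ue=∅
  L5: def={v} ue=∅
  L6: def={w} ue={a,w}
  L7: def={t} ue=∅
  L8: def={q,v} ue=∅
  L9: def={a,p,q} ue=∅

Backward fixpoint:
  L0 li=∅ lo={q,v}
  L1 li={q} lo={a,w}
  L2 li=∅ lo={a,w}
  L3 li={v} lo=∅
  L4 li={a,w} lo={a,w}
  L5 li=∅ lo=∅
  L6 li={a,w} lo=∅
  L7 li=∅ lo=∅
  L8 li=∅ lo=∅
  L9 li=∅ lo=∅

live-out(L0) = ["q", "v"]

Answer: ["q", "v"]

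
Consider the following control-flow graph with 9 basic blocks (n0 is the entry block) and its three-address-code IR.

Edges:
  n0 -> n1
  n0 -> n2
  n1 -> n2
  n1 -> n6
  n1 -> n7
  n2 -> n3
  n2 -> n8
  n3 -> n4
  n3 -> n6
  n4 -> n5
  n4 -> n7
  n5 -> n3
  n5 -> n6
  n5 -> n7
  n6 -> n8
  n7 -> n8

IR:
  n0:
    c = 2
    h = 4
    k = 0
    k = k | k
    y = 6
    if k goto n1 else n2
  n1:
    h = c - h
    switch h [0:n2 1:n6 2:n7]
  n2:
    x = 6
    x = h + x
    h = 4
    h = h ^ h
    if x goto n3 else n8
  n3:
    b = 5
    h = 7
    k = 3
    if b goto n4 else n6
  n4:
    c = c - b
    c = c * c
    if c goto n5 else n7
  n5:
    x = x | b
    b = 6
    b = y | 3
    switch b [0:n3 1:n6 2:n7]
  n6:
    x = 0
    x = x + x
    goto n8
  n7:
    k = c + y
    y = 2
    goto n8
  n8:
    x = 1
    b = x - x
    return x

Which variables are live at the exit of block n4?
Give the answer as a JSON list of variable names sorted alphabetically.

Answer: ["b", "c", "x", "y"]

Working:
Per-block:
  n0: {c,h,k,y} / ∅
  n1: {h} / {c,h}
  n2: {h,x} / {h}
  n3: {b,h,k} / ∅
  n4: {c} / {b,c}
  n5: {b,x} / {b,x,y}
  n6: {x} / ∅
  n7: {k,y} / {c,y}
  n8: {b,x} / ∅

Live sets:
  live n0: ∅→{c,h,y}
  live n1: {c,h,y}→{c,h,y}
  live n2: {c,h,y}→{c,x,y}
  live n3: {c,x,y}→{b,c,x,y}
  live n4: {b,c,x,y}→{b,c,x,y}
  live n5: {b,c,x,y}→{c,x,y}
  live n6: ∅→∅
  live n7: {c,y}→∅
  live n8: ∅→∅

live-out(n4) = ["b", "c", "x", "y"]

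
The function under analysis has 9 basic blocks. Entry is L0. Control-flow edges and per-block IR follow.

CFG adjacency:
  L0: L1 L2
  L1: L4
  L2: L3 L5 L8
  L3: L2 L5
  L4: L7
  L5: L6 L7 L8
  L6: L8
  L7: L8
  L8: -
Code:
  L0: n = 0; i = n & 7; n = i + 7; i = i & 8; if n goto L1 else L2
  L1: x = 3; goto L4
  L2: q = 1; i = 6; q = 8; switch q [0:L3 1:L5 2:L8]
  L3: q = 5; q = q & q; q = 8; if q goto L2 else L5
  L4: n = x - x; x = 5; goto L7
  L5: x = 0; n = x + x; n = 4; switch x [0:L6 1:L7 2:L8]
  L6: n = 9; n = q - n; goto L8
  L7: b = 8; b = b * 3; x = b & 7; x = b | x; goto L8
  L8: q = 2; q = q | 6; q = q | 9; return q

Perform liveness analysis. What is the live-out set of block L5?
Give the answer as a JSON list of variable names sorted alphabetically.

Per-block:
  L0: {i,n} / ∅
  L1: {x} / ∅
  L2: {i,q} / ∅
  L3: {q} / ∅
  L4: {n,x} / {x}
  L5: {n,x} / ∅
  L6: {n} / {q}
  L7: {b,x} / ∅
  L8: {q} / ∅

Live sets:
  L0 li=∅ lo=∅
  L1 li=∅ lo={x}
  L2 li=∅ lo={q}
  L3 li=∅ lo={q}
  L4 li={x} lo=∅
  L5 li={q} lo={q}
  L6 li={q} lo=∅
  L7 li=∅ lo=∅
  L8 li=∅ lo=∅

live-out(L5) = ["q"]

Answer: ["q"]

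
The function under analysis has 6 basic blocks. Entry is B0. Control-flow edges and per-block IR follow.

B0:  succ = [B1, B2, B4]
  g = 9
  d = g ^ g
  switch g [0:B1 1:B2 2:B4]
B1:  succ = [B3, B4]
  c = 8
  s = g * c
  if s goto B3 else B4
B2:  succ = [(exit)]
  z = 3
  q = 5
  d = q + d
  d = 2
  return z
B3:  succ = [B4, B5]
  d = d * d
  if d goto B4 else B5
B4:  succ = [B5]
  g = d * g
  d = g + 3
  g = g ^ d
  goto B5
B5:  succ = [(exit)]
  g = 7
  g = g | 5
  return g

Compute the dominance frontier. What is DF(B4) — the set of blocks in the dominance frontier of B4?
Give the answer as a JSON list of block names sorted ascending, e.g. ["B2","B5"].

idom tree: B1←B0 B2←B0 B3←B1 B4←B0 B5←B0
Dom∩ at merges:
  B4: preds {B0,B1,B3}: {B0} ∩ {B0,B1} ∩ {B0,B1,B3} = {B0}; idom=B0
  B5: preds {B3,B4}: {B0,B1,B3} ∩ {B0,B4} = {B0}; idom=B0

DF derivation:
  B4←B0: walk · to B0
  B4←B1: walk B1 to B0
  B4←B3: walk B3→B1 to B0
  B5←B3: walk B3→B1 to B0
  B5←B4: walk B4 to B0
  DF(B0)=∅
  DF(B1)={B4,B5}
  DF(B2)=∅
  DF(B3)={B4,B5}
  DF(B4)={B5}
  DF(B5)=∅

DF(B4) = ["B5"]

Answer: ["B5"]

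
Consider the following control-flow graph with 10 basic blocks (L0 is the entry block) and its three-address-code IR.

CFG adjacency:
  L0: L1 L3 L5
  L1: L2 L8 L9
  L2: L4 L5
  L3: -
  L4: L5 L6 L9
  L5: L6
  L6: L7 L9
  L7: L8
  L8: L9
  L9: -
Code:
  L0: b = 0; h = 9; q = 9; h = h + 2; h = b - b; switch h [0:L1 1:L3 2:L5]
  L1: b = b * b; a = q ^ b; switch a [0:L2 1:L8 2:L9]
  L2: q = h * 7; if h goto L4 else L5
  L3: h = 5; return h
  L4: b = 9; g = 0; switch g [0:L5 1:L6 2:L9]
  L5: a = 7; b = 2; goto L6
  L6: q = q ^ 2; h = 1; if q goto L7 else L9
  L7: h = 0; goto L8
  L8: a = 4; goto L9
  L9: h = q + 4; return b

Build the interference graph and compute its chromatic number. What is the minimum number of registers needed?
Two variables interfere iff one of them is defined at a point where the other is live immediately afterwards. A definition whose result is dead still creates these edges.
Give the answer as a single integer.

Block summaries:
  L0 def {b,h,q} use ∅
  L1 def {a,b} use {b,q}
  L2 def {q} use {h}
  L3 def {h} use ∅
  L4 def {b,g} use ∅
  L5 def {a,b} use ∅
  L6 def {h,q} use {q}
  L7 def {h} use ∅
  L8 def {a} use ∅
  L9 def {h} use {b,q}

Liveness:
  L0 li=∅ lo={b,h,q}
  L1 li={b,h,q} lo={b,h,q}
  L2 li={h} lo={q}
  L3 li=∅ lo=∅
  L4 li={q} lo={b,q}
  L5 li={q} lo={b,q}
  L6 li={b,q} lo={b,q}
  L7 li={b,q} lo={b,q}
  L8 li={b,q} lo={b,q}
  L9 li={b,q} lo=∅

Interference:
  a: {b,h,q}
  b: {a,g,h,q}
  g: {b,q}
  h: {a,b,q}
  q: {a,b,g,h}

Registers:
  lower bound: {a,b,h,q} mutually conflict ⇒ χ ≥ 4
  4-colouring: r0={b}  r1={q}  r2={a,g}  r3={h}
  χ = 4

Answer: 4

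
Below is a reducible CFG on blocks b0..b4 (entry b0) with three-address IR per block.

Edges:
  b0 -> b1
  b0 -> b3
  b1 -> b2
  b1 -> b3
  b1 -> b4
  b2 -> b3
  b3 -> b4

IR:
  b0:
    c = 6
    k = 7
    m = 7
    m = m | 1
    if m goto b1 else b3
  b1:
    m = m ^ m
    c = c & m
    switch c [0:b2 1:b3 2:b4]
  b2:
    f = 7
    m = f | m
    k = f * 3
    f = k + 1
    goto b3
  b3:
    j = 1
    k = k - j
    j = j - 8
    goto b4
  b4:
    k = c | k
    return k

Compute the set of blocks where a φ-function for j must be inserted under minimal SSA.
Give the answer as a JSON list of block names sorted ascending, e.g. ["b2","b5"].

Answer: ["b4"]

Derivation:
idom tree: b1←b0 b2←b1 b3←b0 b4←b0
Join-block Dom:
  b3: preds {b0,b1,b2}: {b0} ∩ {b0,b1} ∩ {b0,b1,b2} = {b0}; idom=b0
  b4: preds {b1,b3}: {b0,b1} ∩ {b0,b3} = {b0}; idom=b0

Frontier:
  join b3 pred b0: · stop@b0
  join b3 pred b1: b1 stop@b0
  join b3 pred b2: b2→b1 stop@b0
  join b4 pred b1: b1 stop@b0
  join b4 pred b3: b3 stop@b0
  DF(b0)=∅
  DF(b1)={b3,b4}
  DF(b2)={b3}
  DF(b3)={b4}
  DF(b4)=∅

φ for j: defs {b3}
  DF⁺ = {b4}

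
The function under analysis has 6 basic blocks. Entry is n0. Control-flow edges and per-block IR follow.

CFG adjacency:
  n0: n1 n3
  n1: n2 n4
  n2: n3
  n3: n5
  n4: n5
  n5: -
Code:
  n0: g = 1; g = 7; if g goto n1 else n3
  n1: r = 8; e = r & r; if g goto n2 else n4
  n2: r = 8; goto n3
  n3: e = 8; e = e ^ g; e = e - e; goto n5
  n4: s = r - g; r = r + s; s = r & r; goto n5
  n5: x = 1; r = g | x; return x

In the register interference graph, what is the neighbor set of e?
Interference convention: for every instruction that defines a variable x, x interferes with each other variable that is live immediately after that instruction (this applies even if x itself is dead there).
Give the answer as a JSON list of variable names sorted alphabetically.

Block summaries:
  n0 def {g} use ∅
  n1 def {e,r} use {g}
  n2 def {r} use ∅
  n3 def {e} use {g}
  n4 def {r,s} use {g,r}
  n5 def {r,x} use {g}

Live sets:
  n0 li=∅ lo={g}
  n1 li={g} lo={g,r}
  n2 li={g} lo={g}
  n3 li={g} lo={g}
  n4 li={g,r} lo={g}
  n5 li={g} lo=∅

Interfere edges:
  e: {g,r}
  g: {e,r,s,x}
  r: {e,g,s,x}
  s: {g,r}
  x: {g,r}

N(e) = ["g", "r"]

Answer: ["g", "r"]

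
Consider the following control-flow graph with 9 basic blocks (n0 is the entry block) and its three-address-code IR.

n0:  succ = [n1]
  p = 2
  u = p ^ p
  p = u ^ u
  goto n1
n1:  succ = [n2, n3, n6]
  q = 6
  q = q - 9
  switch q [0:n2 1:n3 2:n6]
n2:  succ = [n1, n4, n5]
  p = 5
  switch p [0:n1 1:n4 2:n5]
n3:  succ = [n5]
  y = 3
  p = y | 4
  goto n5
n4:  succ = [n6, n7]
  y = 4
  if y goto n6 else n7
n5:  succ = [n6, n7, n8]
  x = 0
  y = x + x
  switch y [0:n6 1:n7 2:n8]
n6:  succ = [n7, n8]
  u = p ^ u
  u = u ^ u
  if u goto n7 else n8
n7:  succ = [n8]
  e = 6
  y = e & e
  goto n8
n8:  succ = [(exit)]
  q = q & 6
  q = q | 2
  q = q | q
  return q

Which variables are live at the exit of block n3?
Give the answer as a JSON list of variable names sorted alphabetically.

Answer: ["p", "q", "u"]

Analysis:
Per-block:
  n0: {p,u} / ∅
  n1: {q} / ∅
  n2: {p} / ∅
  n3: {p,y} / ∅
  n4: {y} / ∅
  n5: {x,y} / ∅
  n6: {u} / {p,u}
  n7: {e,y} / ∅
  n8: {q} / {q}

Live sets:
  n0: in=∅ out={p,u}
  n1: in={p,u} out={p,q,u}
  n2: in={q,u} out={p,q,u}
  n3: in={q,u} out={p,q,u}
  n4: in={p,q,u} out={p,q,u}
  n5: in={p,q,u} out={p,q,u}
  n6: in={p,q,u} out={q}
  n7: in={q} out={q}
  n8: in={q} out=∅

live-out(n3) = ["p", "q", "u"]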